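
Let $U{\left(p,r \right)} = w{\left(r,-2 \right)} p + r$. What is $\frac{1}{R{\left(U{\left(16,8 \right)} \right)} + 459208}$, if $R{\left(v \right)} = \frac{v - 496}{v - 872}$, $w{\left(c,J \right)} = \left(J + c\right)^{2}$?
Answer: $\frac{36}{16531477} \approx 2.1777 \cdot 10^{-6}$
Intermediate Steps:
$U{\left(p,r \right)} = r + p \left(-2 + r\right)^{2}$ ($U{\left(p,r \right)} = \left(-2 + r\right)^{2} p + r = p \left(-2 + r\right)^{2} + r = r + p \left(-2 + r\right)^{2}$)
$R{\left(v \right)} = \frac{-496 + v}{-872 + v}$
$\frac{1}{R{\left(U{\left(16,8 \right)} \right)} + 459208} = \frac{1}{\frac{-496 + \left(8 + 16 \left(-2 + 8\right)^{2}\right)}{-872 + \left(8 + 16 \left(-2 + 8\right)^{2}\right)} + 459208} = \frac{1}{\frac{-496 + \left(8 + 16 \cdot 6^{2}\right)}{-872 + \left(8 + 16 \cdot 6^{2}\right)} + 459208} = \frac{1}{\frac{-496 + \left(8 + 16 \cdot 36\right)}{-872 + \left(8 + 16 \cdot 36\right)} + 459208} = \frac{1}{\frac{-496 + \left(8 + 576\right)}{-872 + \left(8 + 576\right)} + 459208} = \frac{1}{\frac{-496 + 584}{-872 + 584} + 459208} = \frac{1}{\frac{1}{-288} \cdot 88 + 459208} = \frac{1}{\left(- \frac{1}{288}\right) 88 + 459208} = \frac{1}{- \frac{11}{36} + 459208} = \frac{1}{\frac{16531477}{36}} = \frac{36}{16531477}$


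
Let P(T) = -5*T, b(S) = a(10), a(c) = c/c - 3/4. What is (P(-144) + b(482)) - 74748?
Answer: -296111/4 ≈ -74028.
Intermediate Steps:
a(c) = 1/4 (a(c) = 1 - 3*1/4 = 1 - 3/4 = 1/4)
b(S) = 1/4
(P(-144) + b(482)) - 74748 = (-5*(-144) + 1/4) - 74748 = (720 + 1/4) - 74748 = 2881/4 - 74748 = -296111/4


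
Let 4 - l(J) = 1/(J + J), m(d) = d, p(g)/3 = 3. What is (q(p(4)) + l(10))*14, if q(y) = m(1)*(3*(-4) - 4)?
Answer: -1687/10 ≈ -168.70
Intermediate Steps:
p(g) = 9 (p(g) = 3*3 = 9)
l(J) = 4 - 1/(2*J) (l(J) = 4 - 1/(J + J) = 4 - 1/(2*J))
q(y) = -16 (q(y) = 1*(3*(-4) - 4) = 1*(-12 - 4) = 1*(-16) = -16)
(q(p(4)) + l(10))*14 = (-16 + (4 - 1/2/10))*14 = (-16 + (4 - 1/2*1/10))*14 = (-16 + (4 - 1/20))*14 = (-16 + 79/20)*14 = -241/20*14 = -1687/10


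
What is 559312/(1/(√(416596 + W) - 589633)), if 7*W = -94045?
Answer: -329788812496 + 559312*√403161 ≈ -3.2943e+11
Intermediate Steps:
W = -13435 (W = (⅐)*(-94045) = -13435)
559312/(1/(√(416596 + W) - 589633)) = 559312/(1/(√(416596 - 13435) - 589633)) = 559312/(1/(√403161 - 589633)) = 559312/(1/(-589633 + √403161)) = 559312*(-589633 + √403161) = -329788812496 + 559312*√403161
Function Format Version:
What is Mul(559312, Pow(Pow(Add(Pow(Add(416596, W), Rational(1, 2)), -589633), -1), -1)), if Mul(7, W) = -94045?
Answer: Add(-329788812496, Mul(559312, Pow(403161, Rational(1, 2)))) ≈ -3.2943e+11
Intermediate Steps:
W = -13435 (W = Mul(Rational(1, 7), -94045) = -13435)
Mul(559312, Pow(Pow(Add(Pow(Add(416596, W), Rational(1, 2)), -589633), -1), -1)) = Mul(559312, Pow(Pow(Add(Pow(Add(416596, -13435), Rational(1, 2)), -589633), -1), -1)) = Mul(559312, Pow(Pow(Add(Pow(403161, Rational(1, 2)), -589633), -1), -1)) = Mul(559312, Pow(Pow(Add(-589633, Pow(403161, Rational(1, 2))), -1), -1)) = Mul(559312, Add(-589633, Pow(403161, Rational(1, 2)))) = Add(-329788812496, Mul(559312, Pow(403161, Rational(1, 2))))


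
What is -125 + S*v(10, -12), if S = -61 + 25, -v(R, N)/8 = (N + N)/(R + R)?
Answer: -2353/5 ≈ -470.60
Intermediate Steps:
v(R, N) = -8*N/R (v(R, N) = -8*(N + N)/(R + R) = -8*2*N/(2*R) = -8*2*N*1/(2*R) = -8*N/R)
S = -36
-125 + S*v(10, -12) = -125 - (-288)*(-12)/10 = -125 - 36*48/5 = -125 - 1728/5 = -2353/5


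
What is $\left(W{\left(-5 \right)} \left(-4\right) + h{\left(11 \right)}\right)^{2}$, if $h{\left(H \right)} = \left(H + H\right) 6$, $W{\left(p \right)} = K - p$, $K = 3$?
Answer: $10000$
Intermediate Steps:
$W{\left(p \right)} = 3 - p$
$h{\left(H \right)} = 12 H$ ($h{\left(H \right)} = 2 H 6 = 12 H$)
$\left(W{\left(-5 \right)} \left(-4\right) + h{\left(11 \right)}\right)^{2} = \left(\left(3 - -5\right) \left(-4\right) + 12 \cdot 11\right)^{2} = \left(\left(3 + 5\right) \left(-4\right) + 132\right)^{2} = \left(8 \left(-4\right) + 132\right)^{2} = \left(-32 + 132\right)^{2} = 100^{2} = 10000$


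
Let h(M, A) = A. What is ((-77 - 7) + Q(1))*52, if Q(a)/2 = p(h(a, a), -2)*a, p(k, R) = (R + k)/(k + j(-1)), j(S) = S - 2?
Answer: -4316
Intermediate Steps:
j(S) = -2 + S
p(k, R) = (R + k)/(-3 + k) (p(k, R) = (R + k)/(k + (-2 - 1)) = (R + k)/(k - 3) = (R + k)/(-3 + k))
Q(a) = 2*a*(-2 + a)/(-3 + a) (Q(a) = 2*(((-2 + a)/(-3 + a))*a) = 2*(a*(-2 + a)/(-3 + a)) = 2*a*(-2 + a)/(-3 + a))
((-77 - 7) + Q(1))*52 = ((-77 - 7) + 2*1*(-2 + 1)/(-3 + 1))*52 = (-84 + 2*1*(-1)/(-2))*52 = (-84 + 2*1*(-½)*(-1))*52 = (-84 + 1)*52 = -83*52 = -4316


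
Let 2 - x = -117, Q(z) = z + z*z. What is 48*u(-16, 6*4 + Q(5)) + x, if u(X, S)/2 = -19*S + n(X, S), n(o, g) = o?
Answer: -99913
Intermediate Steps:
Q(z) = z + z**2
x = 119 (x = 2 - 1*(-117) = 2 + 117 = 119)
u(X, S) = -38*S + 2*X (u(X, S) = 2*(-19*S + X) = 2*(X - 19*S) = -38*S + 2*X)
48*u(-16, 6*4 + Q(5)) + x = 48*(-38*(6*4 + 5*(1 + 5)) + 2*(-16)) + 119 = 48*(-38*(24 + 5*6) - 32) + 119 = 48*(-38*(24 + 30) - 32) + 119 = 48*(-38*54 - 32) + 119 = 48*(-2052 - 32) + 119 = 48*(-2084) + 119 = -100032 + 119 = -99913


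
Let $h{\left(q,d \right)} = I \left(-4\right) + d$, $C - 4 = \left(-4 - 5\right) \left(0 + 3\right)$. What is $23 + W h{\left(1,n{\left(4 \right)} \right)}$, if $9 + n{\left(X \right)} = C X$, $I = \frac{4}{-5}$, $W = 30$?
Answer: $-2911$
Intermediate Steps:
$I = - \frac{4}{5}$ ($I = 4 \left(- \frac{1}{5}\right) = - \frac{4}{5} \approx -0.8$)
$C = -23$ ($C = 4 + \left(-4 - 5\right) \left(0 + 3\right) = 4 - 27 = -23$)
$n{\left(X \right)} = -9 - 23 X$
$h{\left(q,d \right)} = \frac{16}{5} + d$ ($h{\left(q,d \right)} = \left(- \frac{4}{5}\right) \left(-4\right) + d = \frac{16}{5} + d$)
$23 + W h{\left(1,n{\left(4 \right)} \right)} = 23 + 30 \left(\frac{16}{5} - 101\right) = 23 + 30 \left(- \frac{489}{5}\right) = 23 - 2934 = -2911$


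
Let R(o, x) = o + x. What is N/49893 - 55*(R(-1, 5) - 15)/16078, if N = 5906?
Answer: 125141933/802179654 ≈ 0.15600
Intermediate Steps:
N/49893 - 55*(R(-1, 5) - 15)/16078 = 5906/49893 - 55*((-1 + 5) - 15)/16078 = 5906*(1/49893) - 55*(4 - 15)*(1/16078) = 5906/49893 - 55*(-11)*(1/16078) = 5906/49893 + 605*(1/16078) = 5906/49893 + 605/16078 = 125141933/802179654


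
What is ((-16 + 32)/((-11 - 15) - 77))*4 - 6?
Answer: -682/103 ≈ -6.6214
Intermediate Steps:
((-16 + 32)/((-11 - 15) - 77))*4 - 6 = (16/(-26 - 77))*4 - 6 = (16/(-103))*4 - 6 = (16*(-1/103))*4 - 6 = -16/103*4 - 6 = -64/103 - 6 = -682/103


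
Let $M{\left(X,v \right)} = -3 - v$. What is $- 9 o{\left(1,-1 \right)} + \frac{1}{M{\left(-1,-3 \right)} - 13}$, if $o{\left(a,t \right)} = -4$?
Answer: $\frac{467}{13} \approx 35.923$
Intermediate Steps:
$- 9 o{\left(1,-1 \right)} + \frac{1}{M{\left(-1,-3 \right)} - 13} = \left(-9\right) \left(-4\right) + \frac{1}{\left(-3 - -3\right) - 13} = 36 + \frac{1}{\left(-3 + 3\right) - 13} = 36 + \frac{1}{0 - 13} = 36 + \frac{1}{-13} = 36 - \frac{1}{13} = \frac{467}{13}$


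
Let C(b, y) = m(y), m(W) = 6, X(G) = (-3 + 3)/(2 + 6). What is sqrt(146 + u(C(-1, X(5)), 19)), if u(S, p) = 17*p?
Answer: sqrt(469) ≈ 21.656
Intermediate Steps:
X(G) = 0 (X(G) = 0/8 = 0*(1/8) = 0)
C(b, y) = 6
sqrt(146 + u(C(-1, X(5)), 19)) = sqrt(146 + 17*19) = sqrt(146 + 323) = sqrt(469)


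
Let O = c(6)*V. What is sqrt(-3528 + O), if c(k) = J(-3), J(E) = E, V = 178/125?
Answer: I*sqrt(2207670)/25 ≈ 59.433*I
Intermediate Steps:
V = 178/125 (V = 178*(1/125) = 178/125 ≈ 1.4240)
c(k) = -3
O = -534/125 (O = -3*178/125 = -534/125 ≈ -4.2720)
sqrt(-3528 + O) = sqrt(-3528 - 534/125) = sqrt(-441534/125) = I*sqrt(2207670)/25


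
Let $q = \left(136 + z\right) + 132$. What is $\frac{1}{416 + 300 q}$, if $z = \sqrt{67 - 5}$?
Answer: $\frac{5051}{407852866} - \frac{75 \sqrt{62}}{1631411464} \approx 1.2022 \cdot 10^{-5}$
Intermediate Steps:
$z = \sqrt{62} \approx 7.874$
$q = 268 + \sqrt{62}$ ($q = \left(136 + \sqrt{62}\right) + 132 = 268 + \sqrt{62} \approx 275.87$)
$\frac{1}{416 + 300 q} = \frac{1}{416 + 300 \left(268 + \sqrt{62}\right)} = \frac{1}{416 + \left(80400 + 300 \sqrt{62}\right)} = \frac{1}{80816 + 300 \sqrt{62}}$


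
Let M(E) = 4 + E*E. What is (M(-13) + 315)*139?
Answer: 67832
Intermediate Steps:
M(E) = 4 + E**2
(M(-13) + 315)*139 = ((4 + (-13)**2) + 315)*139 = ((4 + 169) + 315)*139 = (173 + 315)*139 = 488*139 = 67832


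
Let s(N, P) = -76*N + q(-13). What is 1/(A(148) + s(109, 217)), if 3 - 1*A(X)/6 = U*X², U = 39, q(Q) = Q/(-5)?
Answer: -5/25668997 ≈ -1.9479e-7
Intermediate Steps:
q(Q) = -Q/5 (q(Q) = Q*(-⅕) = -Q/5)
s(N, P) = 13/5 - 76*N (s(N, P) = -76*N - ⅕*(-13) = -76*N + 13/5 = 13/5 - 76*N)
A(X) = 18 - 234*X²
1/(A(148) + s(109, 217)) = 1/((18 - 234*148²) + (13/5 - 76*109)) = 1/((18 - 234*21904) + (13/5 - 8284)) = 1/((18 - 5125536) - 41407/5) = 1/(-5125518 - 41407/5) = 1/(-25668997/5) = -5/25668997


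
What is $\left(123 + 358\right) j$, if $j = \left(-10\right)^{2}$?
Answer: $48100$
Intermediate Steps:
$j = 100$
$\left(123 + 358\right) j = \left(123 + 358\right) 100 = 481 \cdot 100 = 48100$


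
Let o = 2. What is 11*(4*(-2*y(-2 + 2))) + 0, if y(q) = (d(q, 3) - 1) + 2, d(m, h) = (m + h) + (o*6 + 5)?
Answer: -1848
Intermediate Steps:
d(m, h) = 17 + h + m (d(m, h) = (m + h) + (2*6 + 5) = (h + m) + (12 + 5) = (h + m) + 17 = 17 + h + m)
y(q) = 21 + q (y(q) = ((17 + 3 + q) - 1) + 2 = ((20 + q) - 1) + 2 = (19 + q) + 2 = 21 + q)
11*(4*(-2*y(-2 + 2))) + 0 = 11*(4*(-2*(21 + (-2 + 2)))) + 0 = 11*(4*(-2*(21 + 0))) + 0 = 11*(4*(-2*21)) + 0 = 11*(4*(-42)) + 0 = 11*(-168) + 0 = -1848 + 0 = -1848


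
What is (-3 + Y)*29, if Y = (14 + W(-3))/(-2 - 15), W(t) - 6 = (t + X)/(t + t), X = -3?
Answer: -2088/17 ≈ -122.82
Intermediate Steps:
W(t) = 6 + (-3 + t)/(2*t) (W(t) = 6 + (t - 3)/(t + t) = 6 + (-3 + t)/((2*t)) = 6 + (-3 + t)*(1/(2*t)) = 6 + (-3 + t)/(2*t))
Y = -21/17 (Y = (14 + (1/2)*(-3 + 13*(-3))/(-3))/(-2 - 15) = (14 + (1/2)*(-1/3)*(-3 - 39))/(-17) = (14 + (1/2)*(-1/3)*(-42))*(-1/17) = (14 + 7)*(-1/17) = 21*(-1/17) = -21/17 ≈ -1.2353)
(-3 + Y)*29 = (-3 - 21/17)*29 = -72/17*29 = -2088/17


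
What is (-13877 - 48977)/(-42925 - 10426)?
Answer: 62854/53351 ≈ 1.1781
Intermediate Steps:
(-13877 - 48977)/(-42925 - 10426) = -62854/(-53351) = -62854*(-1/53351) = 62854/53351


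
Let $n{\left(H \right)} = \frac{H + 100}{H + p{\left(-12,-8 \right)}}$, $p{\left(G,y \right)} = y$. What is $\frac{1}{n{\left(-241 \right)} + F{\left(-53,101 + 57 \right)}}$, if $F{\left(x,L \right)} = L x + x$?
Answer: $- \frac{83}{699394} \approx -0.00011867$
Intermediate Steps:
$n{\left(H \right)} = \frac{100 + H}{-8 + H}$ ($n{\left(H \right)} = \frac{H + 100}{H - 8} = \frac{100 + H}{-8 + H}$)
$F{\left(x,L \right)} = x + L x$
$\frac{1}{n{\left(-241 \right)} + F{\left(-53,101 + 57 \right)}} = \frac{1}{\frac{100 - 241}{-8 - 241} - 53 \left(1 + \left(101 + 57\right)\right)} = \frac{1}{\frac{1}{-249} \left(-141\right) - 53 \left(1 + 158\right)} = \frac{1}{\left(- \frac{1}{249}\right) \left(-141\right) - 8427} = \frac{1}{\frac{47}{83} - 8427} = \frac{1}{- \frac{699394}{83}} = - \frac{83}{699394}$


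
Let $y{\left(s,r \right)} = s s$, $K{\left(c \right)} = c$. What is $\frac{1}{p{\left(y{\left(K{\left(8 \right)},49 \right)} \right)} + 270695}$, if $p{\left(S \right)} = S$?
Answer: $\frac{1}{270759} \approx 3.6933 \cdot 10^{-6}$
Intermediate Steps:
$y{\left(s,r \right)} = s^{2}$
$\frac{1}{p{\left(y{\left(K{\left(8 \right)},49 \right)} \right)} + 270695} = \frac{1}{8^{2} + 270695} = \frac{1}{64 + 270695} = \frac{1}{270759}$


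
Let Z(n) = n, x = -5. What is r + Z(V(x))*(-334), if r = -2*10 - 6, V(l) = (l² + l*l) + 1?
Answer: -17060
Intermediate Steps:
V(l) = 1 + 2*l² (V(l) = (l² + l²) + 1 = 2*l² + 1 = 1 + 2*l²)
r = -26 (r = -20 - 6 = -26)
r + Z(V(x))*(-334) = -26 + (1 + 2*(-5)²)*(-334) = -26 + (1 + 2*25)*(-334) = -26 + (1 + 50)*(-334) = -26 + 51*(-334) = -26 - 17034 = -17060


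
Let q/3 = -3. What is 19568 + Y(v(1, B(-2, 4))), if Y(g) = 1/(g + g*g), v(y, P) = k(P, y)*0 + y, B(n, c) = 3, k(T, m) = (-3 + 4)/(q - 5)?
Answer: 39137/2 ≈ 19569.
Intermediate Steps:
q = -9 (q = 3*(-3) = -9)
k(T, m) = -1/14 (k(T, m) = (-3 + 4)/(-9 - 5) = 1/(-14) = 1*(-1/14) = -1/14)
v(y, P) = y (v(y, P) = -1/14*0 + y = 0 + y = y)
Y(g) = 1/(g + g²)
19568 + Y(v(1, B(-2, 4))) = 19568 + 1/(1*(1 + 1)) = 19568 + 1/2 = 19568 + 1*(½) = 19568 + ½ = 39137/2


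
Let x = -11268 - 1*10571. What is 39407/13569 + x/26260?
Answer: 738494429/356321940 ≈ 2.0725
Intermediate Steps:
x = -21839 (x = -11268 - 10571 = -21839)
39407/13569 + x/26260 = 39407/13569 - 21839/26260 = 738494429/356321940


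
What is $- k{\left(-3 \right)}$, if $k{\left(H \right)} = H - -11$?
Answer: $-8$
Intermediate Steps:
$k{\left(H \right)} = 11 + H$ ($k{\left(H \right)} = H + 11 = 11 + H$)
$- k{\left(-3 \right)} = - (11 - 3) = \left(-1\right) 8 = -8$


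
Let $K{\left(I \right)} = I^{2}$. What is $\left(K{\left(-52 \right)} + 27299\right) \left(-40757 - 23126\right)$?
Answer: $-1916681649$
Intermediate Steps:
$\left(K{\left(-52 \right)} + 27299\right) \left(-40757 - 23126\right) = \left(\left(-52\right)^{2} + 27299\right) \left(-40757 - 23126\right) = \left(2704 + 27299\right) \left(-63883\right) = 30003 \left(-63883\right) = -1916681649$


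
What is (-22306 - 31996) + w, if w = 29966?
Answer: -24336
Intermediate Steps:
(-22306 - 31996) + w = (-22306 - 31996) + 29966 = -54302 + 29966 = -24336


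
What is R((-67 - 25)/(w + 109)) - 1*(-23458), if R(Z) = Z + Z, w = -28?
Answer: 1899914/81 ≈ 23456.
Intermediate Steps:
R(Z) = 2*Z
R((-67 - 25)/(w + 109)) - 1*(-23458) = 2*((-67 - 25)/(-28 + 109)) - 1*(-23458) = 2*(-92/81) + 23458 = -184/81 + 23458 = 1899914/81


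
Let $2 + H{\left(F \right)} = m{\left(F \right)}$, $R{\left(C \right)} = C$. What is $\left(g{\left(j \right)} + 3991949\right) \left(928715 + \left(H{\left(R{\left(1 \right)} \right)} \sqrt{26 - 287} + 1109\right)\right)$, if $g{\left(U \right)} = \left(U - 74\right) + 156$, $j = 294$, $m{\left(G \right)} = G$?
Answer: $3712159600800 - 11976975 i \sqrt{29} \approx 3.7122 \cdot 10^{12} - 6.4498 \cdot 10^{7} i$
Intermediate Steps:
$H{\left(F \right)} = -2 + F$
$g{\left(U \right)} = 82 + U$ ($g{\left(U \right)} = \left(-74 + U\right) + 156 = 82 + U$)
$\left(g{\left(j \right)} + 3991949\right) \left(928715 + \left(H{\left(R{\left(1 \right)} \right)} \sqrt{26 - 287} + 1109\right)\right) = \left(\left(82 + 294\right) + 3991949\right) \left(928715 + \left(\left(-2 + 1\right) \sqrt{26 - 287} + 1109\right)\right) = \left(376 + 3991949\right) \left(928715 + \left(- \sqrt{-261} + 1109\right)\right) = 3992325 \left(928715 + \left(- 3 i \sqrt{29} + 1109\right)\right) = 3992325 \left(928715 + \left(1109 - 3 i \sqrt{29}\right)\right) = 3992325 \left(929824 - 3 i \sqrt{29}\right) = 3712159600800 - 11976975 i \sqrt{29}$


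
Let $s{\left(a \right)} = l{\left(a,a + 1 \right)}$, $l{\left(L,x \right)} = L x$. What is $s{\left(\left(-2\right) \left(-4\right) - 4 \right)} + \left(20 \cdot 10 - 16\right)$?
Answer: $204$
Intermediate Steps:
$s{\left(a \right)} = a \left(1 + a\right)$ ($s{\left(a \right)} = a \left(a + 1\right) = a \left(1 + a\right)$)
$s{\left(\left(-2\right) \left(-4\right) - 4 \right)} + \left(20 \cdot 10 - 16\right) = \left(\left(-2\right) \left(-4\right) - 4\right) \left(1 - -4\right) + \left(20 \cdot 10 - 16\right) = \left(8 - 4\right) \left(1 + \left(8 - 4\right)\right) + \left(200 - 16\right) = 4 \left(1 + 4\right) + 184 = 4 \cdot 5 + 184 = 20 + 184 = 204$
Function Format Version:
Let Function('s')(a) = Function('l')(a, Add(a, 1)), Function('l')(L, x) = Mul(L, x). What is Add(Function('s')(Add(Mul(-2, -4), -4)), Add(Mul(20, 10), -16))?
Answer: 204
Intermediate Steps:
Function('s')(a) = Mul(a, Add(1, a)) (Function('s')(a) = Mul(a, Add(a, 1)) = Mul(a, Add(1, a)))
Add(Function('s')(Add(Mul(-2, -4), -4)), Add(Mul(20, 10), -16)) = Add(Mul(Add(Mul(-2, -4), -4), Add(1, Add(Mul(-2, -4), -4))), Add(Mul(20, 10), -16)) = Add(Mul(Add(8, -4), Add(1, Add(8, -4))), Add(200, -16)) = Add(Mul(4, Add(1, 4)), 184) = Add(Mul(4, 5), 184) = Add(20, 184) = 204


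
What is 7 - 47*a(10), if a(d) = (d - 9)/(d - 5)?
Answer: -12/5 ≈ -2.4000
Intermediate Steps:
a(d) = (-9 + d)/(-5 + d)
7 - 47*a(10) = 7 - 47*(-9 + 10)/(-5 + 10) = 7 - 47/5 = -12/5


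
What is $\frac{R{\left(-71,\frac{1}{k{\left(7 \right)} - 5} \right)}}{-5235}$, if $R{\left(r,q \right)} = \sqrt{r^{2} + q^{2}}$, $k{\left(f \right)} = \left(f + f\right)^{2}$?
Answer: $- \frac{\sqrt{183900722}}{999885} \approx -0.013563$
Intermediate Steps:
$k{\left(f \right)} = 4 f^{2}$ ($k{\left(f \right)} = \left(2 f\right)^{2} = 4 f^{2}$)
$R{\left(r,q \right)} = \sqrt{q^{2} + r^{2}}$
$\frac{R{\left(-71,\frac{1}{k{\left(7 \right)} - 5} \right)}}{-5235} = \frac{\sqrt{\left(\frac{1}{4 \cdot 7^{2} - 5}\right)^{2} + \left(-71\right)^{2}}}{-5235} = \sqrt{\left(\frac{1}{4 \cdot 49 - 5}\right)^{2} + 5041} \left(- \frac{1}{5235}\right) = \sqrt{\left(\frac{1}{196 - 5}\right)^{2} + 5041} \left(- \frac{1}{5235}\right) = \sqrt{\left(\frac{1}{191}\right)^{2} + 5041} \left(- \frac{1}{5235}\right) = \sqrt{\frac{1}{36481} + 5041} \left(- \frac{1}{5235}\right) = \sqrt{\frac{183900722}{36481}} \left(- \frac{1}{5235}\right) = \frac{\sqrt{183900722}}{191} \left(- \frac{1}{5235}\right) = - \frac{\sqrt{183900722}}{999885}$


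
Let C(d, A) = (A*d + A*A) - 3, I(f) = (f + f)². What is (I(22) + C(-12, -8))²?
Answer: 4380649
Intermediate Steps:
I(f) = 4*f² (I(f) = (2*f)² = 4*f²)
C(d, A) = -3 + A² + A*d (C(d, A) = (A*d + A²) - 3 = (A² + A*d) - 3 = -3 + A² + A*d)
(I(22) + C(-12, -8))² = (4*22² + (-3 + (-8)² - 8*(-12)))² = (4*484 + (-3 + 64 + 96))² = (1936 + 157)² = 2093² = 4380649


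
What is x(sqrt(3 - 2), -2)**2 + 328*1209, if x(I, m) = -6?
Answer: 396588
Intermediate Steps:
x(sqrt(3 - 2), -2)**2 + 328*1209 = (-6)**2 + 328*1209 = 36 + 396552 = 396588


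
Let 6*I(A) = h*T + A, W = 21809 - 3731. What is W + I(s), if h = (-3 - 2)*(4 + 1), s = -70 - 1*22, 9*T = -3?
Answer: 325153/18 ≈ 18064.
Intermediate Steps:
T = -1/3 (T = (1/9)*(-3) = -1/3 ≈ -0.33333)
s = -92 (s = -70 - 22 = -92)
h = -25 (h = -5*5 = -25)
W = 18078
I(A) = 25/18 + A/6 (I(A) = (-25*(-1/3) + A)/6 = (25/3 + A)/6 = 25/18 + A/6)
W + I(s) = 18078 + (25/18 + (1/6)*(-92)) = 18078 + (25/18 - 46/3) = 18078 - 251/18 = 325153/18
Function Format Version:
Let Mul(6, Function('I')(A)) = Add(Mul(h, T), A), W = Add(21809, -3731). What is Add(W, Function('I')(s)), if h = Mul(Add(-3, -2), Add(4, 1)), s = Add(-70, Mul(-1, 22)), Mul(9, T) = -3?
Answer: Rational(325153, 18) ≈ 18064.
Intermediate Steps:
T = Rational(-1, 3) (T = Mul(Rational(1, 9), -3) = Rational(-1, 3) ≈ -0.33333)
s = -92 (s = Add(-70, -22) = -92)
h = -25 (h = Mul(-5, 5) = -25)
W = 18078
Function('I')(A) = Add(Rational(25, 18), Mul(Rational(1, 6), A)) (Function('I')(A) = Mul(Rational(1, 6), Add(Mul(-25, Rational(-1, 3)), A)) = Mul(Rational(1, 6), Add(Rational(25, 3), A)) = Add(Rational(25, 18), Mul(Rational(1, 6), A)))
Add(W, Function('I')(s)) = Add(18078, Add(Rational(25, 18), Mul(Rational(1, 6), -92))) = Add(18078, Add(Rational(25, 18), Rational(-46, 3))) = Add(18078, Rational(-251, 18)) = Rational(325153, 18)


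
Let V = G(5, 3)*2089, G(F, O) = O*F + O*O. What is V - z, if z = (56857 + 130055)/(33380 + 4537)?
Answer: 19200200/383 ≈ 50131.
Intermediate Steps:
G(F, O) = O² + F*O (G(F, O) = F*O + O² = O² + F*O)
z = 1888/383 (z = 186912/37917 = 186912*(1/37917) = 1888/383 ≈ 4.9295)
V = 50136 (V = (3*(5 + 3))*2089 = (3*8)*2089 = 24*2089 = 50136)
V - z = 50136 - 1*1888/383 = 50136 - 1888/383 = 19200200/383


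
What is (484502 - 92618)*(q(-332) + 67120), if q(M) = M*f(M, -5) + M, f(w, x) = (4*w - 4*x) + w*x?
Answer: -19623983184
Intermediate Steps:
f(w, x) = -4*x + 4*w + w*x (f(w, x) = (-4*x + 4*w) + w*x = -4*x + 4*w + w*x)
q(M) = M + M*(20 - M) (q(M) = M*(-4*(-5) + 4*M + M*(-5)) + M = M*(20 + 4*M - 5*M) + M = M*(20 - M) + M = M + M*(20 - M))
(484502 - 92618)*(q(-332) + 67120) = (484502 - 92618)*(-332*(21 - 1*(-332)) + 67120) = 391884*(-332*(21 + 332) + 67120) = 391884*(-332*353 + 67120) = 391884*(-117196 + 67120) = 391884*(-50076) = -19623983184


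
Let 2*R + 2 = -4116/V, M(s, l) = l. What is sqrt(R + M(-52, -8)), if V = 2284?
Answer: I*sqrt(12912594)/1142 ≈ 3.1466*I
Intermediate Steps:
R = -2171/1142 (R = -1 + (-4116/2284)/2 = -1 + (-4116*1/2284)/2 = -1 + (1/2)*(-1029/571) = -1 - 1029/1142 = -2171/1142 ≈ -1.9011)
sqrt(R + M(-52, -8)) = sqrt(-2171/1142 - 8) = sqrt(-11307/1142) = I*sqrt(12912594)/1142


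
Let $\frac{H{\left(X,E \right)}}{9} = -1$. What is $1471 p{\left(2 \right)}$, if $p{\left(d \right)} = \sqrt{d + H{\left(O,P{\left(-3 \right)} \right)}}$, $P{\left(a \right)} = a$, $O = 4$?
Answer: $1471 i \sqrt{7} \approx 3891.9 i$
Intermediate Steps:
$H{\left(X,E \right)} = -9$ ($H{\left(X,E \right)} = 9 \left(-1\right) = -9$)
$p{\left(d \right)} = \sqrt{-9 + d}$ ($p{\left(d \right)} = \sqrt{d - 9} = \sqrt{-9 + d}$)
$1471 p{\left(2 \right)} = 1471 \sqrt{-9 + 2} = 1471 \sqrt{-7} = 1471 i \sqrt{7}$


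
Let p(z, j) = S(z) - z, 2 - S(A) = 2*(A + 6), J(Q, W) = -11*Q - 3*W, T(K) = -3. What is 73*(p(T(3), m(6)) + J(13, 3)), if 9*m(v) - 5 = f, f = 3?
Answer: -11169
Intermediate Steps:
S(A) = -10 - 2*A (S(A) = 2 - 2*(A + 6) = 2 - 2*(6 + A) = 2 - (12 + 2*A) = 2 + (-12 - 2*A) = -10 - 2*A)
m(v) = 8/9 (m(v) = 5/9 + (1/9)*3 = 5/9 + 1/3 = 8/9)
p(z, j) = -10 - 3*z (p(z, j) = (-10 - 2*z) - z = -10 - 3*z)
73*(p(T(3), m(6)) + J(13, 3)) = 73*((-10 - 3*(-3)) + (-11*13 - 3*3)) = 73*((-10 + 9) + (-143 - 9)) = 73*(-1 - 152) = 73*(-153) = -11169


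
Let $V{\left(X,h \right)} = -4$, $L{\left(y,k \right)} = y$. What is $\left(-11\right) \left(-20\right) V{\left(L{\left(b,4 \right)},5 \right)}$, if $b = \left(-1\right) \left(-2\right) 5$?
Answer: $-880$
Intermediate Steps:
$b = 10$ ($b = 2 \cdot 5 = 10$)
$\left(-11\right) \left(-20\right) V{\left(L{\left(b,4 \right)},5 \right)} = \left(-11\right) \left(-20\right) \left(-4\right) = 220 \left(-4\right) = -880$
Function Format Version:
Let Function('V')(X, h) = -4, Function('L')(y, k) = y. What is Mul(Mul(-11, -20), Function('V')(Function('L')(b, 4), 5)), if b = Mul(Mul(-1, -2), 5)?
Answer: -880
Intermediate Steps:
b = 10 (b = Mul(2, 5) = 10)
Mul(Mul(-11, -20), Function('V')(Function('L')(b, 4), 5)) = Mul(Mul(-11, -20), -4) = Mul(220, -4) = -880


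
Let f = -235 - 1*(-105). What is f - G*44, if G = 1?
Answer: -174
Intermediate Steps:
f = -130 (f = -235 + 105 = -130)
f - G*44 = -130 - 44 = -174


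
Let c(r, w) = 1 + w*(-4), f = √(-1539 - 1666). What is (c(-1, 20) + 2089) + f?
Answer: 2010 + I*√3205 ≈ 2010.0 + 56.613*I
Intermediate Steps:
f = I*√3205 (f = √(-3205) = I*√3205 ≈ 56.613*I)
c(r, w) = 1 - 4*w
(c(-1, 20) + 2089) + f = ((1 - 4*20) + 2089) + I*√3205 = ((1 - 80) + 2089) + I*√3205 = (-79 + 2089) + I*√3205 = 2010 + I*√3205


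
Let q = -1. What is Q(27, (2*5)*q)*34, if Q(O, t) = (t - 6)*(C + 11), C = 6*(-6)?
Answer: 13600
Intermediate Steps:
C = -36
Q(O, t) = 150 - 25*t (Q(O, t) = (t - 6)*(-36 + 11) = (-6 + t)*(-25) = 150 - 25*t)
Q(27, (2*5)*q)*34 = (150 - 25*2*5*(-1))*34 = (150 - 250*(-1))*34 = (150 - 25*(-10))*34 = (150 + 250)*34 = 400*34 = 13600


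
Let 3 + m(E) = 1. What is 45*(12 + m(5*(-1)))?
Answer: 450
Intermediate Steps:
m(E) = -2 (m(E) = -3 + 1 = -2)
45*(12 + m(5*(-1))) = 45*(12 - 2) = 45*10 = 450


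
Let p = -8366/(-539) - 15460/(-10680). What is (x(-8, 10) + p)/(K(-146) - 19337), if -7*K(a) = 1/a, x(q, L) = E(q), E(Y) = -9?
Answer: -167436961/406295448867 ≈ -0.00041211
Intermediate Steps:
p = 4884091/287826 (p = -8366*(-1/539) - 15460*(-1/10680) = 8366/539 + 773/534 = 4884091/287826 ≈ 16.969)
x(q, L) = -9
K(a) = -1/(7*a)
(x(-8, 10) + p)/(K(-146) - 19337) = (-9 + 4884091/287826)/(-⅐/(-146) - 19337) = 2293657/(287826*(-⅐*(-1/146) - 19337)) = 2293657/(287826*(1/1022 - 19337)) = 2293657/(287826*(-19762413/1022)) = (2293657/287826)*(-1022/19762413) = -167436961/406295448867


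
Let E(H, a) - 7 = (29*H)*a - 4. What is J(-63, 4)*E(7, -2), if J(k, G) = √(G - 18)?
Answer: -403*I*√14 ≈ -1507.9*I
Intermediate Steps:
J(k, G) = √(-18 + G)
E(H, a) = 3 + 29*H*a (E(H, a) = 7 + ((29*H)*a - 4) = 7 + (29*H*a - 4) = 7 + (-4 + 29*H*a) = 3 + 29*H*a)
J(-63, 4)*E(7, -2) = √(-18 + 4)*(3 + 29*7*(-2)) = √(-14)*(3 - 406) = (I*√14)*(-403) = -403*I*√14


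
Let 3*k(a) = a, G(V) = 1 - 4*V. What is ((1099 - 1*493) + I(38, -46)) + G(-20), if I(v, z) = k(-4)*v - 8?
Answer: 1885/3 ≈ 628.33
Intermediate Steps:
k(a) = a/3
I(v, z) = -8 - 4*v/3 (I(v, z) = ((⅓)*(-4))*v - 8 = -4*v/3 - 8 = -8 - 4*v/3)
((1099 - 1*493) + I(38, -46)) + G(-20) = ((1099 - 1*493) + (-8 - 4/3*38)) + (1 - 4*(-20)) = ((1099 - 493) + (-8 - 152/3)) + (1 + 80) = (606 - 176/3) + 81 = 1642/3 + 81 = 1885/3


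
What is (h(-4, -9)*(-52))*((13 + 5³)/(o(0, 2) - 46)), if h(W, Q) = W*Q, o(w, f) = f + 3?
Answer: 258336/41 ≈ 6300.9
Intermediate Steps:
o(w, f) = 3 + f
h(W, Q) = Q*W
(h(-4, -9)*(-52))*((13 + 5³)/(o(0, 2) - 46)) = (-9*(-4)*(-52))*((13 + 5³)/((3 + 2) - 46)) = (36*(-52))*((13 + 125)/(5 - 46)) = -258336/(-41) = -258336*(-1)/41 = -1872*(-138/41) = 258336/41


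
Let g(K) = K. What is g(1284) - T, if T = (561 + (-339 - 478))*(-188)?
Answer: -46844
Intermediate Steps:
T = 48128 (T = (561 - 817)*(-188) = -256*(-188) = 48128)
g(1284) - T = 1284 - 1*48128 = 1284 - 48128 = -46844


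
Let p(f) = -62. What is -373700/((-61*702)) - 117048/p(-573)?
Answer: 1258849714/663741 ≈ 1896.6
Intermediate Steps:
-373700/((-61*702)) - 117048/p(-573) = -373700/((-61*702)) - 117048/(-62) = -373700/(-42822) - 117048*(-1/62) = -373700*(-1/42822) + 58524/31 = 186850/21411 + 58524/31 = 1258849714/663741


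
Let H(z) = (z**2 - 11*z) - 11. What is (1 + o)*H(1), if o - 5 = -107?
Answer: 2121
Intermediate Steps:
H(z) = -11 + z**2 - 11*z
o = -102 (o = 5 - 107 = -102)
(1 + o)*H(1) = (1 - 102)*(-11 + 1**2 - 11*1) = -101*(-11 + 1 - 11) = -101*(-21) = 2121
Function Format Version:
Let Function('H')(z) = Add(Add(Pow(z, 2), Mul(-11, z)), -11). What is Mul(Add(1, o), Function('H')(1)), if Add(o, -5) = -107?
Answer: 2121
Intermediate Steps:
Function('H')(z) = Add(-11, Pow(z, 2), Mul(-11, z))
o = -102 (o = Add(5, -107) = -102)
Mul(Add(1, o), Function('H')(1)) = Mul(Add(1, -102), Add(-11, Pow(1, 2), Mul(-11, 1))) = Mul(-101, Add(-11, 1, -11)) = Mul(-101, -21) = 2121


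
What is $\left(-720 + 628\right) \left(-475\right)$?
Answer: $43700$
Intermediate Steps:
$\left(-720 + 628\right) \left(-475\right) = \left(-92\right) \left(-475\right) = 43700$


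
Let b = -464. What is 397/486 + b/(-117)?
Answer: 30217/6318 ≈ 4.7827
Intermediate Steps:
397/486 + b/(-117) = 397/486 - 464/(-117) = 397*(1/486) - 464*(-1/117) = 397/486 + 464/117 = 30217/6318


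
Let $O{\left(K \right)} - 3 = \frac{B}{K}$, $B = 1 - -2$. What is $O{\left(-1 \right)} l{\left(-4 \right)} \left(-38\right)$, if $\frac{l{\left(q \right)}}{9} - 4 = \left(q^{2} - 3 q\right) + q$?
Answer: $0$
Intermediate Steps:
$B = 3$ ($B = 1 + 2 = 3$)
$O{\left(K \right)} = 3 + \frac{3}{K}$
$l{\left(q \right)} = 36 - 18 q + 9 q^{2}$ ($l{\left(q \right)} = 36 + 9 \left(\left(q^{2} - 3 q\right) + q\right) = 36 + 9 \left(q^{2} - 2 q\right) = 36 + \left(- 18 q + 9 q^{2}\right) = 36 - 18 q + 9 q^{2}$)
$O{\left(-1 \right)} l{\left(-4 \right)} \left(-38\right) = \left(3 + \frac{3}{-1}\right) \left(36 - -72 + 9 \left(-4\right)^{2}\right) \left(-38\right) = \left(3 + 3 \left(-1\right)\right) \left(36 + 72 + 9 \cdot 16\right) \left(-38\right) = \left(3 - 3\right) \left(36 + 72 + 144\right) \left(-38\right) = 0 \cdot 252 \left(-38\right) = 0 \left(-38\right) = 0$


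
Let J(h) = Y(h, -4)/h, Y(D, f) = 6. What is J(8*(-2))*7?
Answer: -21/8 ≈ -2.6250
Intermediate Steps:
J(h) = 6/h
J(8*(-2))*7 = (6/((8*(-2))))*7 = (6/(-16))*7 = (6*(-1/16))*7 = -3/8*7 = -21/8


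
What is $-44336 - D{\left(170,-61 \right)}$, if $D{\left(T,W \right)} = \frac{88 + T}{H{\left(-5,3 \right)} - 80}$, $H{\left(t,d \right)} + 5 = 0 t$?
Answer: $- \frac{3768302}{85} \approx -44333.0$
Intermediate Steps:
$H{\left(t,d \right)} = -5$ ($H{\left(t,d \right)} = -5 + 0 t = -5 + 0 = -5$)
$D{\left(T,W \right)} = - \frac{88}{85} - \frac{T}{85}$ ($D{\left(T,W \right)} = \frac{88 + T}{-5 - 80} = \frac{88 + T}{-85} = \left(88 + T\right) \left(- \frac{1}{85}\right) = - \frac{88}{85} - \frac{T}{85}$)
$-44336 - D{\left(170,-61 \right)} = -44336 - \left(- \frac{88}{85} - 2\right) = -44336 - - \frac{258}{85} = -44336 + \frac{258}{85} = - \frac{3768302}{85}$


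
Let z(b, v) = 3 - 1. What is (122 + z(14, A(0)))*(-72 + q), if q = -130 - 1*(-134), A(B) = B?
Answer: -8432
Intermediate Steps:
q = 4 (q = -130 + 134 = 4)
z(b, v) = 2
(122 + z(14, A(0)))*(-72 + q) = (122 + 2)*(-72 + 4) = 124*(-68) = -8432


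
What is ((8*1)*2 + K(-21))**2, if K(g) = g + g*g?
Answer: 190096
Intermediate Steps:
K(g) = g + g**2
((8*1)*2 + K(-21))**2 = ((8*1)*2 - 21*(1 - 21))**2 = (8*2 - 21*(-20))**2 = (16 + 420)**2 = 436**2 = 190096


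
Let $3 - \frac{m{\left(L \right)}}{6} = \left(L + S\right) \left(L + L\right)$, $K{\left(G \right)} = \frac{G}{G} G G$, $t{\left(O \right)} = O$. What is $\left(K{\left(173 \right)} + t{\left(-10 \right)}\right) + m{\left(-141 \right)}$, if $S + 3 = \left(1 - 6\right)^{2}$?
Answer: $-171411$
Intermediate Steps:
$K{\left(G \right)} = G^{2}$ ($K{\left(G \right)} = 1 G G = G G = G^{2}$)
$S = 22$ ($S = -3 + \left(1 - 6\right)^{2} = -3 + \left(-5\right)^{2} = -3 + 25 = 22$)
$m{\left(L \right)} = 18 - 12 L \left(22 + L\right)$ ($m{\left(L \right)} = 18 - 6 \left(L + 22\right) \left(L + L\right) = 18 - 6 \left(22 + L\right) 2 L = 18 - 6 \cdot 2 L \left(22 + L\right) = 18 - 12 L \left(22 + L\right)$)
$\left(K{\left(173 \right)} + t{\left(-10 \right)}\right) + m{\left(-141 \right)} = \left(173^{2} - 10\right) - \left(-37242 + 238572\right) = \left(29929 - 10\right) + \left(18 + 37224 - 238572\right) = 29919 + \left(18 + 37224 - 238572\right) = 29919 - 201330 = -171411$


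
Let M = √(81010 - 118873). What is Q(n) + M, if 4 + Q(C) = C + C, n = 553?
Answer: 1102 + 3*I*√4207 ≈ 1102.0 + 194.58*I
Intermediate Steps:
Q(C) = -4 + 2*C (Q(C) = -4 + (C + C) = -4 + 2*C)
M = 3*I*√4207 (M = √(-37863) = 3*I*√4207 ≈ 194.58*I)
Q(n) + M = (-4 + 2*553) + 3*I*√4207 = (-4 + 1106) + 3*I*√4207 = 1102 + 3*I*√4207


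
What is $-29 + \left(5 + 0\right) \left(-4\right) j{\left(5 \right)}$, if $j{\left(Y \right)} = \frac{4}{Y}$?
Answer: $-45$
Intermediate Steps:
$-29 + \left(5 + 0\right) \left(-4\right) j{\left(5 \right)} = -29 + \left(5 + 0\right) \left(-4\right) \frac{4}{5} = -29 + 5 \left(-4\right) 4 \cdot \frac{1}{5} = -29 - 16 = -45$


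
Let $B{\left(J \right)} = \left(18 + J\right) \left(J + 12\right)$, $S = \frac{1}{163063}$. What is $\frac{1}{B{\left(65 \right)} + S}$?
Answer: $\frac{163063}{1042135634} \approx 0.00015647$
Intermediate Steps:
$S = \frac{1}{163063} \approx 6.1326 \cdot 10^{-6}$
$B{\left(J \right)} = \left(12 + J\right) \left(18 + J\right)$ ($B{\left(J \right)} = \left(18 + J\right) \left(12 + J\right) = \left(12 + J\right) \left(18 + J\right)$)
$\frac{1}{B{\left(65 \right)} + S} = \frac{1}{\left(216 + 65^{2} + 30 \cdot 65\right) + \frac{1}{163063}} = \frac{1}{\left(216 + 4225 + 1950\right) + \frac{1}{163063}} = \frac{1}{6391 + \frac{1}{163063}} = \frac{1}{\frac{1042135634}{163063}} = \frac{163063}{1042135634}$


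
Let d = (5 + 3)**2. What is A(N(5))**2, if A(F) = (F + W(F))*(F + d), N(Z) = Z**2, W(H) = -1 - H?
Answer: 7921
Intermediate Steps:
d = 64 (d = 8**2 = 64)
A(F) = -64 - F (A(F) = (F + (-1 - F))*(F + 64) = -(64 + F) = -64 - F)
A(N(5))**2 = (-64 - 1*5**2)**2 = (-64 - 1*25)**2 = (-64 - 25)**2 = (-89)**2 = 7921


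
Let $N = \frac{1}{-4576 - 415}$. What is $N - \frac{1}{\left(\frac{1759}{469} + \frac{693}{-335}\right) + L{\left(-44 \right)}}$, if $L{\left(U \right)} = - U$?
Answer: $- \frac{11811019}{534655884} \approx -0.022091$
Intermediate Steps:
$N = - \frac{1}{4991}$ ($N = \frac{1}{-4991} = - \frac{1}{4991} \approx -0.00020036$)
$N - \frac{1}{\left(\frac{1759}{469} + \frac{693}{-335}\right) + L{\left(-44 \right)}} = - \frac{1}{4991} - \frac{1}{\left(\frac{1759}{469} + \frac{693}{-335}\right) - -44} = - \frac{1}{4991} - \frac{1}{\left(1759 \cdot \frac{1}{469} + 693 \left(- \frac{1}{335}\right)\right) + 44} = - \frac{1}{4991} - \frac{1}{\left(\frac{1759}{469} - \frac{693}{335}\right) + 44} = - \frac{1}{4991} - \frac{1}{\frac{3944}{2345} + 44} = - \frac{1}{4991} - \frac{1}{\frac{107124}{2345}} = - \frac{1}{4991} - \frac{2345}{107124} = - \frac{11811019}{534655884}$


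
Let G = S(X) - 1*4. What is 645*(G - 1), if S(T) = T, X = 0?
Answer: -3225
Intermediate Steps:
G = -4 (G = 0 - 1*4 = 0 - 4 = -4)
645*(G - 1) = 645*(-4 - 1) = 645*(-5) = -3225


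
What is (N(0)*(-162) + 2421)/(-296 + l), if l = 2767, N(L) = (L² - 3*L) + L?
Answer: 2421/2471 ≈ 0.97976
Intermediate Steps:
N(L) = L² - 2*L
(N(0)*(-162) + 2421)/(-296 + l) = ((0*(-2 + 0))*(-162) + 2421)/(-296 + 2767) = ((0*(-2))*(-162) + 2421)/2471 = (0*(-162) + 2421)*(1/2471) = (0 + 2421)*(1/2471) = 2421*(1/2471) = 2421/2471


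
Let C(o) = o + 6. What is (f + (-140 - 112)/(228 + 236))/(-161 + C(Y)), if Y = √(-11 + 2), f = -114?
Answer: 2059485/2787944 + 39861*I/2787944 ≈ 0.73871 + 0.014298*I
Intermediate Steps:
Y = 3*I (Y = √(-9) = 3*I ≈ 3.0*I)
C(o) = 6 + o
(f + (-140 - 112)/(228 + 236))/(-161 + C(Y)) = (-114 + (-140 - 112)/(228 + 236))/(-161 + (6 + 3*I)) = (-114 - 252/464)/(-155 + 3*I) = (-114 - 252*1/464)*((-155 - 3*I)/24034) = (-114 - 63/116)*((-155 - 3*I)/24034) = -13287*(-155 - 3*I)/2787944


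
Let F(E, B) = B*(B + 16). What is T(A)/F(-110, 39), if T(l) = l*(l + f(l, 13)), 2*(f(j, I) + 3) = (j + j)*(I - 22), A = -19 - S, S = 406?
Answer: -288745/429 ≈ -673.07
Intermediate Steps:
F(E, B) = B*(16 + B)
A = -425 (A = -19 - 1*406 = -19 - 406 = -425)
f(j, I) = -3 + j*(-22 + I) (f(j, I) = -3 + ((j + j)*(I - 22))/2 = -3 + ((2*j)*(-22 + I))/2 = -3 + (2*j*(-22 + I))/2 = -3 + j*(-22 + I))
T(l) = l*(-3 - 8*l) (T(l) = l*(l + (-3 - 22*l + 13*l)) = l*(l + (-3 - 9*l)) = l*(-3 - 8*l))
T(A)/F(-110, 39) = (-1*(-425)*(3 + 8*(-425)))/((39*(16 + 39))) = (-1*(-425)*(3 - 3400))/((39*55)) = -1*(-425)*(-3397)/2145 = -1443725*1/2145 = -288745/429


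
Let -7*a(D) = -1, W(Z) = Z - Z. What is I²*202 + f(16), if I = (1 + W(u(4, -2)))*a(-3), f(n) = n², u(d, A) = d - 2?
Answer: 12746/49 ≈ 260.12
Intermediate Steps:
u(d, A) = -2 + d
W(Z) = 0
a(D) = ⅐ (a(D) = -⅐*(-1) = ⅐)
I = ⅐ (I = (1 + 0)*(⅐) = 1*(⅐) = ⅐ ≈ 0.14286)
I²*202 + f(16) = (⅐)²*202 + 16² = (1/49)*202 + 256 = 202/49 + 256 = 12746/49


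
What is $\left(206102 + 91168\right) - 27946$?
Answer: $269324$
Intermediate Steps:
$\left(206102 + 91168\right) - 27946 = 297270 - 27946 = 269324$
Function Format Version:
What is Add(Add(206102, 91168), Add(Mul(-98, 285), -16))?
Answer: 269324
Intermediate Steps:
Add(Add(206102, 91168), Add(Mul(-98, 285), -16)) = Add(297270, Add(-27930, -16)) = Add(297270, -27946) = 269324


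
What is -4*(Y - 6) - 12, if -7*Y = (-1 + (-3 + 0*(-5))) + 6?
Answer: 92/7 ≈ 13.143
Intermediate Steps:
Y = -2/7 (Y = -((-1 + (-3 + 0*(-5))) + 6)/7 = -((-1 + (-3 + 0)) + 6)/7 = -((-1 - 3) + 6)/7 = -(-4 + 6)/7 = -⅐*2 = -2/7 ≈ -0.28571)
-4*(Y - 6) - 12 = -4*(-2/7 - 6) - 12 = -4*(-44/7) - 12 = 176/7 - 12 = 92/7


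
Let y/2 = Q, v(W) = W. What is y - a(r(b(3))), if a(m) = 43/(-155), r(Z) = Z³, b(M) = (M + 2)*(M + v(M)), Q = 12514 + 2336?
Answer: 4603543/155 ≈ 29700.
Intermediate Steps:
Q = 14850
y = 29700 (y = 2*14850 = 29700)
b(M) = 2*M*(2 + M) (b(M) = (M + 2)*(M + M) = (2 + M)*(2*M) = 2*M*(2 + M))
a(m) = -43/155 (a(m) = 43*(-1/155) = -43/155)
y - a(r(b(3))) = 29700 - 1*(-43/155) = 29700 + 43/155 = 4603543/155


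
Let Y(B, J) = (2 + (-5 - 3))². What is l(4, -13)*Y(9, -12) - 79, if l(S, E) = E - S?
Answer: -691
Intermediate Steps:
Y(B, J) = 36 (Y(B, J) = (2 - 8)² = (-6)² = 36)
l(4, -13)*Y(9, -12) - 79 = (-13 - 1*4)*36 - 79 = (-13 - 4)*36 - 79 = -17*36 - 79 = -612 - 79 = -691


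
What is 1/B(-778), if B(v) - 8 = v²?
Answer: 1/605292 ≈ 1.6521e-6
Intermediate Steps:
B(v) = 8 + v²
1/B(-778) = 1/(8 + (-778)²) = 1/(8 + 605284) = 1/605292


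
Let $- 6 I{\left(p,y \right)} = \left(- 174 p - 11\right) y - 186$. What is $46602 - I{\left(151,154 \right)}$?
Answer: $- \frac{1884232}{3} \approx -6.2808 \cdot 10^{5}$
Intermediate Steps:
$I{\left(p,y \right)} = 31 - \frac{y \left(-11 - 174 p\right)}{6}$ ($I{\left(p,y \right)} = - \frac{\left(- 174 p - 11\right) y - 186}{6} = - \frac{\left(-11 - 174 p\right) y - 186}{6} = - \frac{y \left(-11 - 174 p\right) - 186}{6} = - \frac{-186 + y \left(-11 - 174 p\right)}{6} = 31 - \frac{y \left(-11 - 174 p\right)}{6}$)
$46602 - I{\left(151,154 \right)} = 46602 - \left(31 + \frac{11}{6} \cdot 154 + 29 \cdot 151 \cdot 154\right) = 46602 - \left(31 + \frac{847}{3} + 674366\right) = 46602 - \frac{2024038}{3} = - \frac{1884232}{3}$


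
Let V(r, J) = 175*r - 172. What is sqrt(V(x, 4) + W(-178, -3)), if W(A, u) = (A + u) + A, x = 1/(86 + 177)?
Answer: I*sqrt(36682714)/263 ≈ 23.029*I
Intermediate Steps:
x = 1/263 ≈ 0.0038023
V(r, J) = -172 + 175*r
W(A, u) = u + 2*A
sqrt(V(x, 4) + W(-178, -3)) = sqrt((-172 + 175*(1/263)) + (-3 + 2*(-178))) = sqrt((-172 + 175/263) + (-3 - 356)) = sqrt(-45061/263 - 359) = sqrt(-139478/263) = I*sqrt(36682714)/263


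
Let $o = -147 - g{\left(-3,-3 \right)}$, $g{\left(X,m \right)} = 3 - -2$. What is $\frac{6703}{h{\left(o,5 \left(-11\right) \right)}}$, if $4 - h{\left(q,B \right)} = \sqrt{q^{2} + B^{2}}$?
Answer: $\frac{6703}{4 - \sqrt{26129}} \approx -42.52$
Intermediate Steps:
$g{\left(X,m \right)} = 5$ ($g{\left(X,m \right)} = 3 + 2 = 5$)
$o = -152$ ($o = -147 - 5 = -152$)
$h{\left(q,B \right)} = 4 - \sqrt{B^{2} + q^{2}}$ ($h{\left(q,B \right)} = 4 - \sqrt{q^{2} + B^{2}} = 4 - \sqrt{B^{2} + q^{2}}$)
$\frac{6703}{h{\left(o,5 \left(-11\right) \right)}} = \frac{6703}{4 - \sqrt{\left(5 \left(-11\right)\right)^{2} + \left(-152\right)^{2}}} = \frac{6703}{4 - \sqrt{\left(-55\right)^{2} + 23104}} = \frac{6703}{4 - \sqrt{3025 + 23104}} = \frac{6703}{4 - \sqrt{26129}}$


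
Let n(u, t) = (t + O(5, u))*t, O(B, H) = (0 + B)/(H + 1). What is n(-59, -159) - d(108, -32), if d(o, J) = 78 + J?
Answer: 1464425/58 ≈ 25249.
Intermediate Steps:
O(B, H) = B/(1 + H)
n(u, t) = t*(t + 5/(1 + u)) (n(u, t) = (t + 5/(1 + u))*t = t*(t + 5/(1 + u)))
n(-59, -159) - d(108, -32) = -159*(5 - 159*(1 - 59))/(1 - 59) - (78 - 32) = -159*(5 - 159*(-58))/(-58) - 1*46 = -159*(-1/58)*(5 + 9222) - 46 = -159*(-1/58)*9227 - 46 = 1467093/58 - 46 = 1464425/58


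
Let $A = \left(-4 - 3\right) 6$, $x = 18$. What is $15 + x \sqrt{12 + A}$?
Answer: $15 + 18 i \sqrt{30} \approx 15.0 + 98.59 i$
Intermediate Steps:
$A = -42$ ($A = \left(-7\right) 6 = -42$)
$15 + x \sqrt{12 + A} = 15 + 18 \sqrt{12 - 42} = 15 + 18 \sqrt{-30} = 15 + 18 i \sqrt{30}$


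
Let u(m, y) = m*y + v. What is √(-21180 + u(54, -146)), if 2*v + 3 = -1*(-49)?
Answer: I*√29041 ≈ 170.41*I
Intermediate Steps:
v = 23 (v = -3/2 + (-1*(-49))/2 = -3/2 + (½)*49 = -3/2 + 49/2 = 23)
u(m, y) = 23 + m*y (u(m, y) = m*y + 23 = 23 + m*y)
√(-21180 + u(54, -146)) = √(-21180 + (23 + 54*(-146))) = √(-21180 + (23 - 7884)) = √(-21180 - 7861) = √(-29041) = I*√29041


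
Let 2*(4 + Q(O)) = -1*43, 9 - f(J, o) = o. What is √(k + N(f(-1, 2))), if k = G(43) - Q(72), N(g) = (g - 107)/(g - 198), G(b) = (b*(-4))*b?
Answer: I*√1075456442/382 ≈ 85.849*I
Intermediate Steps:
f(J, o) = 9 - o
G(b) = -4*b² (G(b) = (-4*b)*b = -4*b²)
N(g) = (-107 + g)/(-198 + g)
Q(O) = -51/2 (Q(O) = -4 + (-1*43)/2 = -4 + (½)*(-43) = -4 - 43/2 = -51/2)
k = -14741/2 (k = -4*43² - 1*(-51/2) = -4*1849 + 51/2 = -7396 + 51/2 = -14741/2 ≈ -7370.5)
√(k + N(f(-1, 2))) = √(-14741/2 + (-107 + (9 - 1*2))/(-198 + (9 - 1*2))) = √(-14741/2 + (-107 + (9 - 2))/(-198 + (9 - 2))) = √(-14741/2 + (-107 + 7)/(-198 + 7)) = √(-14741/2 - 100/(-191)) = √(-14741/2 - 1/191*(-100)) = √(-14741/2 + 100/191) = √(-2815331/382) = I*√1075456442/382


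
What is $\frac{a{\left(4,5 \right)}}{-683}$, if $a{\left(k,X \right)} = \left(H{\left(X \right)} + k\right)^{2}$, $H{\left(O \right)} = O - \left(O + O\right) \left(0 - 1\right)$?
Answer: $- \frac{361}{683} \approx -0.52855$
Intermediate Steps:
$H{\left(O \right)} = 3 O$ ($H{\left(O \right)} = O - 2 O \left(-1\right) = O - - 2 O = O + 2 O = 3 O$)
$a{\left(k,X \right)} = \left(k + 3 X\right)^{2}$ ($a{\left(k,X \right)} = \left(3 X + k\right)^{2} = \left(k + 3 X\right)^{2}$)
$\frac{a{\left(4,5 \right)}}{-683} = \frac{\left(4 + 3 \cdot 5\right)^{2}}{-683} = \left(4 + 15\right)^{2} \left(- \frac{1}{683}\right) = 19^{2} \left(- \frac{1}{683}\right) = 361 \left(- \frac{1}{683}\right) = - \frac{361}{683}$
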